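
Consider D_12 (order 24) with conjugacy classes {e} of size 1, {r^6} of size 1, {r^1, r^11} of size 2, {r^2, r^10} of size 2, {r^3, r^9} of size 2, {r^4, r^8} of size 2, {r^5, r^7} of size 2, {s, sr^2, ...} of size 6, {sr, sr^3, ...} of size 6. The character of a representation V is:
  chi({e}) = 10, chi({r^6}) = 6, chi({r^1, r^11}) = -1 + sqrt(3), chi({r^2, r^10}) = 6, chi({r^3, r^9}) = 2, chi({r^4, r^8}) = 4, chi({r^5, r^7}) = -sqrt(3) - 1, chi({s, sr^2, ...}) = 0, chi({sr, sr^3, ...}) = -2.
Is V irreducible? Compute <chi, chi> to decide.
Not irreducible (reducible): <chi, chi> = 12 > 1.

Reasoning: <chi, chi> = (1/|G|) sum_C |C| * |chi(C)|^2 = (1/24)[1*|10|^2 + 1*|6|^2 + 2*|-1 + sqrt(3)|^2 + 2*|6|^2 + 2*|2|^2 + 2*|4|^2 + 2*|-sqrt(3) - 1|^2 + 6*|0|^2 + 6*|-2|^2]
  = (1/24)[(100) + (36) + (8 - 4*sqrt(3)) + (72) + (8) + (32) + (4*sqrt(3) + 8) + (0) + (24)] = 288/24 = 12.
A character is irreducible iff <chi, chi> = 1, so this representation is reducible.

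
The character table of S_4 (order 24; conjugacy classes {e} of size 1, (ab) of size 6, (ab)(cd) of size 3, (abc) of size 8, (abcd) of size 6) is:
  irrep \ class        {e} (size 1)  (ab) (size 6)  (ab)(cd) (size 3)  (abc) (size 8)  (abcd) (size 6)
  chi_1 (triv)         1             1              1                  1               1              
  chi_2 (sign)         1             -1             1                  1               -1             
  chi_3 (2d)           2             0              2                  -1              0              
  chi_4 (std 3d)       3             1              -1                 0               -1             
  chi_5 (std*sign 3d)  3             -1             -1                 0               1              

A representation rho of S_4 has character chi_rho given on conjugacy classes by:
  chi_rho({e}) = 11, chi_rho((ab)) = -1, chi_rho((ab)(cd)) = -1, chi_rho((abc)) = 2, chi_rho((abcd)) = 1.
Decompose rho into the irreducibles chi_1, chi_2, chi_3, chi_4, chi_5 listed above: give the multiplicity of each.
Multiplicities: chi_1: 1, chi_2: 1, chi_3: 0, chi_4: 1, chi_5: 2.

Working: Use <chi_rho, chi> = (1/|G|) sum_C |C| * chi_rho(C) * conj(chi(C)) with |G| = 24 for each irreducible chi in the table:
  <chi_rho, chi_1> = (1/24)[1*(11)*conj(1) + 6*(-1)*conj(1) + 3*(-1)*conj(1) + 8*(2)*conj(1) + 6*(1)*conj(1)]
      = (1/24)[(11) + (-6) + (-3) + (16) + (6)] = 24/24 = 1
  <chi_rho, chi_2> = (1/24)[1*(11)*conj(1) + 6*(-1)*conj(-1) + 3*(-1)*conj(1) + 8*(2)*conj(1) + 6*(1)*conj(-1)]
      = (1/24)[(11) + (6) + (-3) + (16) + (-6)] = 24/24 = 1
  <chi_rho, chi_3> = (1/24)[1*(11)*conj(2) + 6*(-1)*conj(0) + 3*(-1)*conj(2) + 8*(2)*conj(-1) + 6*(1)*conj(0)]
      = (1/24)[(22) + (0) + (-6) + (-16) + (0)] = 0/24 = 0
  <chi_rho, chi_4> = (1/24)[1*(11)*conj(3) + 6*(-1)*conj(1) + 3*(-1)*conj(-1) + 8*(2)*conj(0) + 6*(1)*conj(-1)]
      = (1/24)[(33) + (-6) + (3) + (0) + (-6)] = 24/24 = 1
  <chi_rho, chi_5> = (1/24)[1*(11)*conj(3) + 6*(-1)*conj(-1) + 3*(-1)*conj(-1) + 8*(2)*conj(0) + 6*(1)*conj(1)]
      = (1/24)[(33) + (6) + (3) + (0) + (6)] = 48/24 = 2
Dimension check: dim(rho) = sum (mult * dim) = 1*1 + 1*1 + 0*2 + 1*3 + 2*3 = 11 = chi_rho(e) = 11.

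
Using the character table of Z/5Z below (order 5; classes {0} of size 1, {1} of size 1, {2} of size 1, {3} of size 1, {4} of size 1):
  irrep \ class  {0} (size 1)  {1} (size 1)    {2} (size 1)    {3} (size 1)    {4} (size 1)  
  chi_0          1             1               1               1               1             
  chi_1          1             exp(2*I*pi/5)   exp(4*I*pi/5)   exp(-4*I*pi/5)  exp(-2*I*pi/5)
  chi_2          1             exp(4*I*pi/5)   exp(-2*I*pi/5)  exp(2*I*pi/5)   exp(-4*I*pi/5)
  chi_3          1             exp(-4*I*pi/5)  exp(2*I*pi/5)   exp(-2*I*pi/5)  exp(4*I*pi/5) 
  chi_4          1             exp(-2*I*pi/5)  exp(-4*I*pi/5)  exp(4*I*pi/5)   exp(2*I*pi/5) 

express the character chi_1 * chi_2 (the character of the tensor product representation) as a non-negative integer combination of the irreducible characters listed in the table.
chi_1 tensor chi_2 = chi_3 (all other irreducibles have multiplicity 0).

Solution. The character of a tensor product is the pointwise product (chi_1 * chi_2)(C) = chi_1(C) * chi_2(C):
  {0}: (1)*(1), {1}: (exp(2*I*pi/5))*(exp(4*I*pi/5)), {2}: (exp(4*I*pi/5))*(exp(-2*I*pi/5)), {3}: (exp(-4*I*pi/5))*(exp(2*I*pi/5)), {4}: (exp(-2*I*pi/5))*(exp(-4*I*pi/5))
so (chi_1 * chi_2) takes values
  {0} -> 1, {1} -> exp(-4*I*pi/5), {2} -> exp(2*I*pi/5), {3} -> exp(-2*I*pi/5), {4} -> exp(4*I*pi/5).
Now take the inner product of this character with each irreducible chi from the table, <chi_1*chi_2, chi> = (1/5) sum_C |C| (chi_1*chi_2)(C) conj(chi(C)):
  <chi_1*chi_2, chi_0> = (1/5)[1*(1)*conj(1) + 1*(exp(-4*I*pi/5))*conj(1) + 1*(exp(2*I*pi/5))*conj(1) + 1*(exp(-2*I*pi/5))*conj(1) + 1*(exp(4*I*pi/5))*conj(1)]
      = (1/5)[(1) + (exp(-4*I*pi/5)) + (exp(2*I*pi/5)) + (exp(-2*I*pi/5)) + (exp(4*I*pi/5))] = 0/5 = 0
  <chi_1*chi_2, chi_1> = (1/5)[1*(1)*conj(1) + 1*(exp(-4*I*pi/5))*conj(exp(2*I*pi/5)) + 1*(exp(2*I*pi/5))*conj(exp(4*I*pi/5)) + 1*(exp(-2*I*pi/5))*conj(exp(-4*I*pi/5)) + 1*(exp(4*I*pi/5))*conj(exp(-2*I*pi/5))]
      = (1/5)[(1) + (exp(4*I*pi/5)) + (exp(-2*I*pi/5)) + (exp(2*I*pi/5)) + (exp(-4*I*pi/5))] = 0/5 = 0
  <chi_1*chi_2, chi_2> = (1/5)[1*(1)*conj(1) + 1*(exp(-4*I*pi/5))*conj(exp(4*I*pi/5)) + 1*(exp(2*I*pi/5))*conj(exp(-2*I*pi/5)) + 1*(exp(-2*I*pi/5))*conj(exp(2*I*pi/5)) + 1*(exp(4*I*pi/5))*conj(exp(-4*I*pi/5))]
      = (1/5)[(1) + (exp(2*I*pi/5)) + (exp(4*I*pi/5)) + (exp(-4*I*pi/5)) + (exp(-2*I*pi/5))] = 0/5 = 0
  <chi_1*chi_2, chi_3> = (1/5)[1*(1)*conj(1) + 1*(exp(-4*I*pi/5))*conj(exp(-4*I*pi/5)) + 1*(exp(2*I*pi/5))*conj(exp(2*I*pi/5)) + 1*(exp(-2*I*pi/5))*conj(exp(-2*I*pi/5)) + 1*(exp(4*I*pi/5))*conj(exp(4*I*pi/5))]
      = (1/5)[(1) + (1) + (1) + (1) + (1)] = 5/5 = 1
  <chi_1*chi_2, chi_4> = (1/5)[1*(1)*conj(1) + 1*(exp(-4*I*pi/5))*conj(exp(-2*I*pi/5)) + 1*(exp(2*I*pi/5))*conj(exp(-4*I*pi/5)) + 1*(exp(-2*I*pi/5))*conj(exp(4*I*pi/5)) + 1*(exp(4*I*pi/5))*conj(exp(2*I*pi/5))]
      = (1/5)[(1) + (exp(-2*I*pi/5)) + (exp(-4*I*pi/5)) + (exp(4*I*pi/5)) + (exp(2*I*pi/5))] = 0/5 = 0
(Exp terms are combined using exp(i*s)*conj(exp(i*t)) = exp(i*(s-t)), and sums of them are collapsed using the identity that for every m > 1 the m distinct m-th roots of unity sum to 0, e.g. 1 + exp(2*I*pi/3) + exp(-2*I*pi/3) = 0.)
Hence the multiplicities are chi_3: 1. Dimension check: dim(chi_1)*dim(chi_2) = 1*1 = 1 and sum (mult * dim) = 1*1 = 1.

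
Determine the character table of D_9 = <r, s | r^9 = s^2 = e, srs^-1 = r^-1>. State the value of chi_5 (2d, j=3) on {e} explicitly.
Conjugacy classes: {e} of size 1, {r^1, r^8} of size 2, {r^2, r^7} of size 2, {r^3, r^6} of size 2, {r^4, r^5} of size 2, {s, sr, ..., sr^8} of size 9.
Character table:
  irrep \ class              {e} (size 1)  {r^1, r^8} (size 2)  {r^2, r^7} (size 2)  {r^3, r^6} (size 2)  {r^4, r^5} (size 2)  {s, sr, ..., sr^8} (size 9)
  chi_1 (triv)               1             1                    1                    1                    1                    1                          
  chi_2 (sign: r->1, s->-1)  1             1                    1                    1                    1                    -1                         
  chi_3 (2d, j=1)            2             2*cos(2*pi/9)        2*cos(4*pi/9)        -1                   -2*cos(pi/9)         0                          
  chi_4 (2d, j=2)            2             2*cos(4*pi/9)        -2*cos(pi/9)         -1                   2*cos(2*pi/9)        0                          
  chi_5 (2d, j=3)            2             -1                   -1                   2                    -1                   0                          
  chi_6 (2d, j=4)            2             -2*cos(pi/9)         2*cos(2*pi/9)        -1                   2*cos(4*pi/9)        0                          

Spot check: chi_5 (2d, j=3) on {e} = 2.

Proof sketch: D_9 has order 2*9 = 18 with 6 conjugacy classes, hence 6 irreducibles. Sum of squared dims 1 + 1 + 4 + 4 + 4 + 4 = 18 = |G|. Linear characters come from the abelianisation; the 2-dimensional irreps have character r^k -> 2*cos(2*pi*j*k/9), reflections -> 0.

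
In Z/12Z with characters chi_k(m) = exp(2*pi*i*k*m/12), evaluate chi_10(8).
chi_10(8) = zeta_12^80 = exp(-2*I*pi/3)

Working: chi_10(8) = zeta_12^(10*8) = zeta_12^80. Since zeta_12^12 = 1, this equals zeta_12^8 = exp(2*pi*i*8/12) = exp(-2*I*pi/3).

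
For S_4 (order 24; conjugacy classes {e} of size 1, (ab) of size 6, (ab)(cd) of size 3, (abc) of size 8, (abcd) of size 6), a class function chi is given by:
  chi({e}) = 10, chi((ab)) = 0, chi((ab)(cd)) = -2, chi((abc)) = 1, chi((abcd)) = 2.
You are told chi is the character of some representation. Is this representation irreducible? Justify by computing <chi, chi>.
Not irreducible (reducible): <chi, chi> = 6 > 1.

Derivation: <chi, chi> = (1/|G|) sum_C |C| * |chi(C)|^2 = (1/24)[1*|10|^2 + 6*|0|^2 + 3*|-2|^2 + 8*|1|^2 + 6*|2|^2]
  = (1/24)[(100) + (0) + (12) + (8) + (24)] = 144/24 = 6.
A character is irreducible iff <chi, chi> = 1, so this representation is reducible.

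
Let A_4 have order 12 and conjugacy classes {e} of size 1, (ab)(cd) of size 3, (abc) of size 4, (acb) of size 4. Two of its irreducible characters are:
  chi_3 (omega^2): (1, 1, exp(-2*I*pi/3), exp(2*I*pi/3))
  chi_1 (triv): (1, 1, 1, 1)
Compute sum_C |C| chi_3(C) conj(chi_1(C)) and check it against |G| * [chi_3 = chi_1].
Sum = 0; so <chi_3, chi_1> = 0 (distinct irreducibles are orthogonal).

Solution. Compute term by term over conjugacy classes (|C| * chi_3(C) * conj(chi_1(C))):
  1*(1)*conj(1) + 3*(1)*conj(1) + 4*(exp(-2*I*pi/3))*conj(1) + 4*(exp(2*I*pi/3))*conj(1)
  = (1) + (3) + (4*exp(-2*I*pi/3)) + (4*exp(2*I*pi/3))
  = 0.
(Exp terms are combined using exp(i*s)*conj(exp(i*t)) = exp(i*(s-t)), and sums of them are collapsed using the identity that for every m > 1 the m distinct m-th roots of unity sum to 0, e.g. 1 + exp(2*I*pi/3) + exp(-2*I*pi/3) = 0.)
Dividing by |G| = 12 gives 0/12 = 0, matching the row-orthogonality relation <chi_3, chi_1> = [chi_3 = chi_1].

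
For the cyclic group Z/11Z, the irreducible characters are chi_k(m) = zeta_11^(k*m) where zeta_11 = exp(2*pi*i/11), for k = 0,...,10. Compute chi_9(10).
chi_9(10) = zeta_11^90 = exp(4*I*pi/11)

Solution. chi_9(10) = zeta_11^(9*10) = zeta_11^90. Since zeta_11^11 = 1, this equals zeta_11^2 = exp(2*pi*i*2/11) = exp(4*I*pi/11).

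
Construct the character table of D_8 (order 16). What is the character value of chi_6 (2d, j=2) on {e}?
Conjugacy classes: {e} of size 1, {r^4} of size 1, {r^1, r^7} of size 2, {r^2, r^6} of size 2, {r^3, r^5} of size 2, {s, sr^2, ...} of size 4, {sr, sr^3, ...} of size 4.
Character table:
  irrep \ class              {e} (size 1)  {r^4} (size 1)  {r^1, r^7} (size 2)  {r^2, r^6} (size 2)  {r^3, r^5} (size 2)  {s, sr^2, ...} (size 4)  {sr, sr^3, ...} (size 4)
  chi_1 (triv)               1             1               1                    1                    1                    1                        1                       
  chi_2 (sign: r->1, s->-1)  1             1               1                    1                    1                    -1                       -1                      
  chi_3 (r->-1, s->1)        1             1               -1                   1                    -1                   1                        -1                      
  chi_4 (r->-1, s->-1)       1             1               -1                   1                    -1                   -1                       1                       
  chi_5 (2d, j=1)            2             -2              sqrt(2)              0                    -sqrt(2)             0                        0                       
  chi_6 (2d, j=2)            2             2               0                    -2                   0                    0                        0                       
  chi_7 (2d, j=3)            2             -2              -sqrt(2)             0                    sqrt(2)              0                        0                       

Spot check: chi_6 (2d, j=2) on {e} = 2.

Why: D_8 has order 2*8 = 16 with 7 conjugacy classes, hence 7 irreducibles. Sum of squared dims 1 + 1 + 1 + 1 + 4 + 4 + 4 = 16 = |G|. Linear characters come from the abelianisation; the 2-dimensional irreps have character r^k -> 2*cos(2*pi*j*k/8), reflections -> 0.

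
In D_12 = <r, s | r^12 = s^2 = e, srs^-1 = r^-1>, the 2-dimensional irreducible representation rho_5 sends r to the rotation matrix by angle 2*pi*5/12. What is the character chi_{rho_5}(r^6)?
chi_{rho_5}(r^6) = 2*cos(2*pi*5*6/12) = -2

rho_5(r^6) is rotation by angle 2*pi*5*6/12, whose trace is 2*cos(2*pi*5*6/12) = -2.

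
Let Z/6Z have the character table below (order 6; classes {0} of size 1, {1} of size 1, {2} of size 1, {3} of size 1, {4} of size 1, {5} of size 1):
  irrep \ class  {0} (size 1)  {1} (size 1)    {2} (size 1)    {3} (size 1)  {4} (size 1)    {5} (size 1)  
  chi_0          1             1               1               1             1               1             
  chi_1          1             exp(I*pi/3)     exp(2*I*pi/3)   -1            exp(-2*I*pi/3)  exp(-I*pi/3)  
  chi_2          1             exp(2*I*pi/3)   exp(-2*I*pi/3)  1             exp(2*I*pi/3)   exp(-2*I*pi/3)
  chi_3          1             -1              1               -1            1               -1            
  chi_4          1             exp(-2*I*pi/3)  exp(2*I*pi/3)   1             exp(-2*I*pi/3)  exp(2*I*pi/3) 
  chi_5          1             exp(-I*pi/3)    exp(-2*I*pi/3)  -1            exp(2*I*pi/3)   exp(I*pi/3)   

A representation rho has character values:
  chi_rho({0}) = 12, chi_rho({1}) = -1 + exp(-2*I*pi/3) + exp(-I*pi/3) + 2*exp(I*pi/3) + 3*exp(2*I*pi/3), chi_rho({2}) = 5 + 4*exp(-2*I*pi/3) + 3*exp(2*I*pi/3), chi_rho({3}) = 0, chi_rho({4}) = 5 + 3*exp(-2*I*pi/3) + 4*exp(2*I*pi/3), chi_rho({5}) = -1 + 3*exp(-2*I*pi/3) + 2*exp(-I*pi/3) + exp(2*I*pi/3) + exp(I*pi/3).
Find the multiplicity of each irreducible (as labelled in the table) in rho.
Multiplicities: chi_0: 2, chi_1: 2, chi_2: 3, chi_3: 3, chi_4: 1, chi_5: 1.

Why: Use <chi_rho, chi> = (1/|G|) sum_C |C| * chi_rho(C) * conj(chi(C)) with |G| = 6 for each irreducible chi in the table:
  <chi_rho, chi_0> = (1/6)[1*(12)*conj(1) + 1*(-1 + exp(-2*I*pi/3) + exp(-I*pi/3) + 2*exp(I*pi/3) + 3*exp(2*I*pi/3))*conj(1) + 1*(5 + 4*exp(-2*I*pi/3) + 3*exp(2*I*pi/3))*conj(1) + 1*(0)*conj(1) + 1*(5 + 3*exp(-2*I*pi/3) + 4*exp(2*I*pi/3))*conj(1) + 1*(-1 + 3*exp(-2*I*pi/3) + 2*exp(-I*pi/3) + exp(2*I*pi/3) + exp(I*pi/3))*conj(1)]
      = (1/6)[(12) + (-1 + exp(-2*I*pi/3) + exp(-I*pi/3) + 2*exp(I*pi/3) + 3*exp(2*I*pi/3)) + (5 + 4*exp(-2*I*pi/3) + 3*exp(2*I*pi/3)) + (0) + (5 + 3*exp(-2*I*pi/3) + 4*exp(2*I*pi/3)) + (-1 + 3*exp(-2*I*pi/3) + 2*exp(-I*pi/3) + exp(2*I*pi/3) + exp(I*pi/3))] = 12/6 = 2
  <chi_rho, chi_1> = (1/6)[1*(12)*conj(1) + 1*(-1 + exp(-2*I*pi/3) + exp(-I*pi/3) + 2*exp(I*pi/3) + 3*exp(2*I*pi/3))*conj(exp(I*pi/3)) + 1*(5 + 4*exp(-2*I*pi/3) + 3*exp(2*I*pi/3))*conj(exp(2*I*pi/3)) + 1*(0)*conj(-1) + 1*(5 + 3*exp(-2*I*pi/3) + 4*exp(2*I*pi/3))*conj(exp(-2*I*pi/3)) + 1*(-1 + 3*exp(-2*I*pi/3) + 2*exp(-I*pi/3) + exp(2*I*pi/3) + exp(I*pi/3))*conj(exp(-I*pi/3))]
      = (1/6)[(12) + (1 + exp(-2*I*pi/3) - exp(-I*pi/3) + 3*exp(I*pi/3)) + (3 + 5*exp(-2*I*pi/3) + 4*exp(2*I*pi/3)) + (0) + (3 + 4*exp(-2*I*pi/3) + 5*exp(2*I*pi/3)) + (1 + 3*exp(-I*pi/3) - exp(I*pi/3) + exp(2*I*pi/3))] = 12/6 = 2
  <chi_rho, chi_2> = (1/6)[1*(12)*conj(1) + 1*(-1 + exp(-2*I*pi/3) + exp(-I*pi/3) + 2*exp(I*pi/3) + 3*exp(2*I*pi/3))*conj(exp(2*I*pi/3)) + 1*(5 + 4*exp(-2*I*pi/3) + 3*exp(2*I*pi/3))*conj(exp(-2*I*pi/3)) + 1*(0)*conj(1) + 1*(5 + 3*exp(-2*I*pi/3) + 4*exp(2*I*pi/3))*conj(exp(2*I*pi/3)) + 1*(-1 + 3*exp(-2*I*pi/3) + 2*exp(-I*pi/3) + exp(2*I*pi/3) + exp(I*pi/3))*conj(exp(-2*I*pi/3))]
      = (1/6)[(12) + (3) + (4 + 3*exp(-2*I*pi/3) + 5*exp(2*I*pi/3)) + (0) + (4 + 5*exp(-2*I*pi/3) + 3*exp(2*I*pi/3)) + (3)] = 18/6 = 3
  <chi_rho, chi_3> = (1/6)[1*(12)*conj(1) + 1*(-1 + exp(-2*I*pi/3) + exp(-I*pi/3) + 2*exp(I*pi/3) + 3*exp(2*I*pi/3))*conj(-1) + 1*(5 + 4*exp(-2*I*pi/3) + 3*exp(2*I*pi/3))*conj(1) + 1*(0)*conj(-1) + 1*(5 + 3*exp(-2*I*pi/3) + 4*exp(2*I*pi/3))*conj(1) + 1*(-1 + 3*exp(-2*I*pi/3) + 2*exp(-I*pi/3) + exp(2*I*pi/3) + exp(I*pi/3))*conj(-1)]
      = (1/6)[(12) + (1 - 3*exp(2*I*pi/3) - 2*exp(I*pi/3) - exp(-I*pi/3) - exp(-2*I*pi/3)) + (5 + 4*exp(-2*I*pi/3) + 3*exp(2*I*pi/3)) + (0) + (5 + 3*exp(-2*I*pi/3) + 4*exp(2*I*pi/3)) + (1 - exp(I*pi/3) - exp(2*I*pi/3) - 2*exp(-I*pi/3) - 3*exp(-2*I*pi/3))] = 18/6 = 3
  <chi_rho, chi_4> = (1/6)[1*(12)*conj(1) + 1*(-1 + exp(-2*I*pi/3) + exp(-I*pi/3) + 2*exp(I*pi/3) + 3*exp(2*I*pi/3))*conj(exp(-2*I*pi/3)) + 1*(5 + 4*exp(-2*I*pi/3) + 3*exp(2*I*pi/3))*conj(exp(2*I*pi/3)) + 1*(0)*conj(1) + 1*(5 + 3*exp(-2*I*pi/3) + 4*exp(2*I*pi/3))*conj(exp(-2*I*pi/3)) + 1*(-1 + 3*exp(-2*I*pi/3) + 2*exp(-I*pi/3) + exp(2*I*pi/3) + exp(I*pi/3))*conj(exp(2*I*pi/3))]
      = (1/6)[(12) + (-1 + 3*exp(-2*I*pi/3) - exp(2*I*pi/3) + exp(I*pi/3)) + (3 + 5*exp(-2*I*pi/3) + 4*exp(2*I*pi/3)) + (0) + (3 + 4*exp(-2*I*pi/3) + 5*exp(2*I*pi/3)) + (-1 + exp(-I*pi/3) - exp(-2*I*pi/3) + 3*exp(2*I*pi/3))] = 6/6 = 1
  <chi_rho, chi_5> = (1/6)[1*(12)*conj(1) + 1*(-1 + exp(-2*I*pi/3) + exp(-I*pi/3) + 2*exp(I*pi/3) + 3*exp(2*I*pi/3))*conj(exp(-I*pi/3)) + 1*(5 + 4*exp(-2*I*pi/3) + 3*exp(2*I*pi/3))*conj(exp(-2*I*pi/3)) + 1*(0)*conj(-1) + 1*(5 + 3*exp(-2*I*pi/3) + 4*exp(2*I*pi/3))*conj(exp(2*I*pi/3)) + 1*(-1 + 3*exp(-2*I*pi/3) + 2*exp(-I*pi/3) + exp(2*I*pi/3) + exp(I*pi/3))*conj(exp(I*pi/3))]
      = (1/6)[(12) + (-3) + (4 + 3*exp(-2*I*pi/3) + 5*exp(2*I*pi/3)) + (0) + (4 + 5*exp(-2*I*pi/3) + 3*exp(2*I*pi/3)) + (-3)] = 6/6 = 1
(Exp terms are combined using exp(i*s)*conj(exp(i*t)) = exp(i*(s-t)), and sums of them are collapsed using the identity that for every m > 1 the m distinct m-th roots of unity sum to 0, e.g. 1 + exp(2*I*pi/3) + exp(-2*I*pi/3) = 0.)
Dimension check: dim(rho) = sum (mult * dim) = 2*1 + 2*1 + 3*1 + 3*1 + 1*1 + 1*1 = 12 = chi_rho(e) = 12.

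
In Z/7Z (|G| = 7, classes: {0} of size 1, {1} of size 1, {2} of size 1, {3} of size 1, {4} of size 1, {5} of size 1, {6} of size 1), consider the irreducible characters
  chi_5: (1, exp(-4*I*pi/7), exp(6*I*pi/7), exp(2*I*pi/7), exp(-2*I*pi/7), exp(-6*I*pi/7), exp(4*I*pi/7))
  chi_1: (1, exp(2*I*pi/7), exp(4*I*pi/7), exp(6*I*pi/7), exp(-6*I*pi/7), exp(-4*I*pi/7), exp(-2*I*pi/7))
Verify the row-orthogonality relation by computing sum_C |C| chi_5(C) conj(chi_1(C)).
Sum = 0; so <chi_5, chi_1> = 0 (distinct irreducibles are orthogonal).

Compute term by term over conjugacy classes (|C| * chi_5(C) * conj(chi_1(C))):
  1*(1)*conj(1) + 1*(exp(-4*I*pi/7))*conj(exp(2*I*pi/7)) + 1*(exp(6*I*pi/7))*conj(exp(4*I*pi/7)) + 1*(exp(2*I*pi/7))*conj(exp(6*I*pi/7)) + 1*(exp(-2*I*pi/7))*conj(exp(-6*I*pi/7)) + 1*(exp(-6*I*pi/7))*conj(exp(-4*I*pi/7)) + 1*(exp(4*I*pi/7))*conj(exp(-2*I*pi/7))
  = (1) + (exp(-6*I*pi/7)) + (exp(2*I*pi/7)) + (exp(-4*I*pi/7)) + (exp(4*I*pi/7)) + (exp(-2*I*pi/7)) + (exp(6*I*pi/7))
  = 0.
(Exp terms are combined using exp(i*s)*conj(exp(i*t)) = exp(i*(s-t)), and sums of them are collapsed using the identity that for every m > 1 the m distinct m-th roots of unity sum to 0, e.g. 1 + exp(2*I*pi/3) + exp(-2*I*pi/3) = 0.)
Dividing by |G| = 7 gives 0/7 = 0, matching the row-orthogonality relation <chi_5, chi_1> = [chi_5 = chi_1].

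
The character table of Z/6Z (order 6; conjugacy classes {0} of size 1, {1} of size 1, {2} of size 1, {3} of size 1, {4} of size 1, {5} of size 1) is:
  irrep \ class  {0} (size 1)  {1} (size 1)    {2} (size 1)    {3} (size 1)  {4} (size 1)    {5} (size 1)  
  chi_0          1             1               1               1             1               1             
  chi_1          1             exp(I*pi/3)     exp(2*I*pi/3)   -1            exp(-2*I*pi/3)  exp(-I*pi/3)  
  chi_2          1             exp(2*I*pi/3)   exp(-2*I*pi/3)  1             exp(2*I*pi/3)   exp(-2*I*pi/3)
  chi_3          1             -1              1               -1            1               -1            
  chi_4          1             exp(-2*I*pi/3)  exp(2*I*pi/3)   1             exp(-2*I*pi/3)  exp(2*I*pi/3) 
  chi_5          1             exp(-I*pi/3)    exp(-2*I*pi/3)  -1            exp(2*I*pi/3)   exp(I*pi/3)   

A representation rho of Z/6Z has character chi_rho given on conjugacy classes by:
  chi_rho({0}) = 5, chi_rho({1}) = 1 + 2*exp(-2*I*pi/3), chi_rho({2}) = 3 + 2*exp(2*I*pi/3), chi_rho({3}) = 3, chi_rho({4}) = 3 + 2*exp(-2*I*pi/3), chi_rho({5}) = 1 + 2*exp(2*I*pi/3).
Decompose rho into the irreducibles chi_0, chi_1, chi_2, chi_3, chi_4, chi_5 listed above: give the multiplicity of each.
Multiplicities: chi_0: 2, chi_1: 0, chi_2: 0, chi_3: 1, chi_4: 2, chi_5: 0.

Reasoning: Use <chi_rho, chi> = (1/|G|) sum_C |C| * chi_rho(C) * conj(chi(C)) with |G| = 6 for each irreducible chi in the table:
  <chi_rho, chi_0> = (1/6)[1*(5)*conj(1) + 1*(1 + 2*exp(-2*I*pi/3))*conj(1) + 1*(3 + 2*exp(2*I*pi/3))*conj(1) + 1*(3)*conj(1) + 1*(3 + 2*exp(-2*I*pi/3))*conj(1) + 1*(1 + 2*exp(2*I*pi/3))*conj(1)]
      = (1/6)[(5) + (1 + 2*exp(-2*I*pi/3)) + (3 + 2*exp(2*I*pi/3)) + (3) + (3 + 2*exp(-2*I*pi/3)) + (1 + 2*exp(2*I*pi/3))] = 12/6 = 2
  <chi_rho, chi_1> = (1/6)[1*(5)*conj(1) + 1*(1 + 2*exp(-2*I*pi/3))*conj(exp(I*pi/3)) + 1*(3 + 2*exp(2*I*pi/3))*conj(exp(2*I*pi/3)) + 1*(3)*conj(-1) + 1*(3 + 2*exp(-2*I*pi/3))*conj(exp(-2*I*pi/3)) + 1*(1 + 2*exp(2*I*pi/3))*conj(exp(-I*pi/3))]
      = (1/6)[(5) + (-2 + exp(-I*pi/3)) + (2 + 3*exp(-2*I*pi/3)) + (-3) + (2 + 3*exp(2*I*pi/3)) + (-2 + exp(I*pi/3))] = 0/6 = 0
  <chi_rho, chi_2> = (1/6)[1*(5)*conj(1) + 1*(1 + 2*exp(-2*I*pi/3))*conj(exp(2*I*pi/3)) + 1*(3 + 2*exp(2*I*pi/3))*conj(exp(-2*I*pi/3)) + 1*(3)*conj(1) + 1*(3 + 2*exp(-2*I*pi/3))*conj(exp(2*I*pi/3)) + 1*(1 + 2*exp(2*I*pi/3))*conj(exp(-2*I*pi/3))]
      = (1/6)[(5) + (exp(-2*I*pi/3) + 2*exp(2*I*pi/3)) + (2*exp(-2*I*pi/3) + 3*exp(2*I*pi/3)) + (3) + (3*exp(-2*I*pi/3) + 2*exp(2*I*pi/3)) + (2*exp(-2*I*pi/3) + exp(2*I*pi/3))] = 0/6 = 0
  <chi_rho, chi_3> = (1/6)[1*(5)*conj(1) + 1*(1 + 2*exp(-2*I*pi/3))*conj(-1) + 1*(3 + 2*exp(2*I*pi/3))*conj(1) + 1*(3)*conj(-1) + 1*(3 + 2*exp(-2*I*pi/3))*conj(1) + 1*(1 + 2*exp(2*I*pi/3))*conj(-1)]
      = (1/6)[(5) + (-1 - 2*exp(-2*I*pi/3)) + (3 + 2*exp(2*I*pi/3)) + (-3) + (3 + 2*exp(-2*I*pi/3)) + (-1 - 2*exp(2*I*pi/3))] = 6/6 = 1
  <chi_rho, chi_4> = (1/6)[1*(5)*conj(1) + 1*(1 + 2*exp(-2*I*pi/3))*conj(exp(-2*I*pi/3)) + 1*(3 + 2*exp(2*I*pi/3))*conj(exp(2*I*pi/3)) + 1*(3)*conj(1) + 1*(3 + 2*exp(-2*I*pi/3))*conj(exp(-2*I*pi/3)) + 1*(1 + 2*exp(2*I*pi/3))*conj(exp(2*I*pi/3))]
      = (1/6)[(5) + (2 + exp(2*I*pi/3)) + (2 + 3*exp(-2*I*pi/3)) + (3) + (2 + 3*exp(2*I*pi/3)) + (2 + exp(-2*I*pi/3))] = 12/6 = 2
  <chi_rho, chi_5> = (1/6)[1*(5)*conj(1) + 1*(1 + 2*exp(-2*I*pi/3))*conj(exp(-I*pi/3)) + 1*(3 + 2*exp(2*I*pi/3))*conj(exp(-2*I*pi/3)) + 1*(3)*conj(-1) + 1*(3 + 2*exp(-2*I*pi/3))*conj(exp(2*I*pi/3)) + 1*(1 + 2*exp(2*I*pi/3))*conj(exp(I*pi/3))]
      = (1/6)[(5) + (2*exp(-I*pi/3) + exp(I*pi/3)) + (2*exp(-2*I*pi/3) + 3*exp(2*I*pi/3)) + (-3) + (3*exp(-2*I*pi/3) + 2*exp(2*I*pi/3)) + (exp(-I*pi/3) + 2*exp(I*pi/3))] = 0/6 = 0
(Exp terms are combined using exp(i*s)*conj(exp(i*t)) = exp(i*(s-t)), and sums of them are collapsed using the identity that for every m > 1 the m distinct m-th roots of unity sum to 0, e.g. 1 + exp(2*I*pi/3) + exp(-2*I*pi/3) = 0.)
Dimension check: dim(rho) = sum (mult * dim) = 2*1 + 0*1 + 0*1 + 1*1 + 2*1 + 0*1 = 5 = chi_rho(e) = 5.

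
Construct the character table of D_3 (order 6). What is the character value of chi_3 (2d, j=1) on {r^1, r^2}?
Conjugacy classes: {e} of size 1, {r^1, r^2} of size 2, {s, sr, ..., sr^2} of size 3.
Character table:
  irrep \ class              {e} (size 1)  {r^1, r^2} (size 2)  {s, sr, ..., sr^2} (size 3)
  chi_1 (triv)               1             1                    1                          
  chi_2 (sign: r->1, s->-1)  1             1                    -1                         
  chi_3 (2d, j=1)            2             -1                   0                          

Spot check: chi_3 (2d, j=1) on {r^1, r^2} = -1.

Argument: D_3 has order 2*3 = 6 with 3 conjugacy classes, hence 3 irreducibles. Sum of squared dims 1 + 1 + 4 = 6 = |G|. Linear characters come from the abelianisation; the 2-dimensional irreps have character r^k -> 2*cos(2*pi*j*k/3), reflections -> 0.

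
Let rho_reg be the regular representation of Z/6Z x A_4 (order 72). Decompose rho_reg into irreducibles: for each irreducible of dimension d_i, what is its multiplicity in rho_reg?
Each irreducible V_i of dimension d_i appears with multiplicity d_i, i.e. rho_reg = (direct sum over all irreducibles V_i) d_i V_i. The irreducible dimensions for Z/6Z x A_4 are 1, 1, 1, 1, 1, 1, 1, 1, 1, 1, 1, 1, 1, 1, 1, 1, 1, 1, 3, 3, 3, 3, 3, 3: 18 irreducibles of dimension 1, each with multiplicity 1; 6 irreducibles of dimension 3, each with multiplicity 3. Total dimension 18*1*1 + 6*3*3 = 72 = |G|.

General theorem: in the regular representation of a finite group G, each irreducible appears with multiplicity equal to its dimension. Check: dim(rho_reg) = sum d_i^2 = 1 + 1 + 1 + 1 + 1 + 1 + 1 + 1 + 1 + 1 + 1 + 1 + 1 + 1 + 1 + 1 + 1 + 1 + 9 + 9 + 9 + 9 + 9 + 9 = 72 = |G|.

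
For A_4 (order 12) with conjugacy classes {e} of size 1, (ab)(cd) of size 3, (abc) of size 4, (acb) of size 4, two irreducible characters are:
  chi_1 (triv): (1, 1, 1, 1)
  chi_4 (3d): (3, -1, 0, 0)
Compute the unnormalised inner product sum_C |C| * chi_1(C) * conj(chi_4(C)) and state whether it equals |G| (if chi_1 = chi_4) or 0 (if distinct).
Sum = 0; so <chi_1, chi_4> = 0 (distinct irreducibles are orthogonal).

Compute term by term over conjugacy classes (|C| * chi_1(C) * conj(chi_4(C))):
  1*(1)*conj(3) + 3*(1)*conj(-1) + 4*(1)*conj(0) + 4*(1)*conj(0)
  = (3) + (-3) + (0) + (0)
  = 0.
(Exp terms are combined using exp(i*s)*conj(exp(i*t)) = exp(i*(s-t)), and sums of them are collapsed using the identity that for every m > 1 the m distinct m-th roots of unity sum to 0, e.g. 1 + exp(2*I*pi/3) + exp(-2*I*pi/3) = 0.)
Dividing by |G| = 12 gives 0/12 = 0, matching the row-orthogonality relation <chi_1, chi_4> = [chi_1 = chi_4].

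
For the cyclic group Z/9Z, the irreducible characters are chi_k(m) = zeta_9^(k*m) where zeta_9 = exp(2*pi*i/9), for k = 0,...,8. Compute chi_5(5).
chi_5(5) = zeta_9^25 = exp(-4*I*pi/9)

Solution. chi_5(5) = zeta_9^(5*5) = zeta_9^25. Since zeta_9^9 = 1, this equals zeta_9^7 = exp(2*pi*i*7/9) = exp(-4*I*pi/9).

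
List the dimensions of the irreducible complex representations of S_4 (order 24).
Dimensions: 1, 1, 2, 3, 3

Reasoning: There are 5 irreducibles (= number of conjugacy classes). Their dimensions d_i satisfy sum d_i^2 = |G| = 24: 1 + 1 + 4 + 9 + 9 = 24.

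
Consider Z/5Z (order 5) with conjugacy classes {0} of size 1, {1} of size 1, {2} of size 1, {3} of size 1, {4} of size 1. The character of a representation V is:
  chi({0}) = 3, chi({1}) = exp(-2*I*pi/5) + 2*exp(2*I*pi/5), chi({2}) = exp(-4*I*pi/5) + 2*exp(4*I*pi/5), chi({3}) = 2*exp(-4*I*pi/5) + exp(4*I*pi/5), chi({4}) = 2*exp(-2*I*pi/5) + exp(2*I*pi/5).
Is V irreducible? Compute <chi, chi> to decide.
Not irreducible (reducible): <chi, chi> = 5 > 1.

Why: <chi, chi> = (1/|G|) sum_C |C| * |chi(C)|^2 = (1/5)[1*|3|^2 + 1*|exp(-2*I*pi/5) + 2*exp(2*I*pi/5)|^2 + 1*|exp(-4*I*pi/5) + 2*exp(4*I*pi/5)|^2 + 1*|2*exp(-4*I*pi/5) + exp(4*I*pi/5)|^2 + 1*|2*exp(-2*I*pi/5) + exp(2*I*pi/5)|^2]
  = (1/5)[(9) + (5 + 2*exp(-4*I*pi/5) + 2*exp(4*I*pi/5)) + (5 + 2*exp(-2*I*pi/5) + 2*exp(2*I*pi/5)) + (5 + 2*exp(-2*I*pi/5) + 2*exp(2*I*pi/5)) + (5 + 2*exp(-4*I*pi/5) + 2*exp(4*I*pi/5))] = 25/5 = 5.
(Exp terms are combined using exp(i*s)*conj(exp(i*t)) = exp(i*(s-t)), and sums of them are collapsed using the identity that for every m > 1 the m distinct m-th roots of unity sum to 0, e.g. 1 + exp(2*I*pi/3) + exp(-2*I*pi/3) = 0.)
A character is irreducible iff <chi, chi> = 1, so this representation is reducible.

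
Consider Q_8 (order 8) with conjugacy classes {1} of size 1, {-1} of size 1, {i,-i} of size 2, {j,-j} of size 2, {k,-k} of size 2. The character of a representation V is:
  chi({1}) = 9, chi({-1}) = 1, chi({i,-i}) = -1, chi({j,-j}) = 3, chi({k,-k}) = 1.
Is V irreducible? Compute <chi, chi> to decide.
Not irreducible (reducible): <chi, chi> = 13 > 1.

Working: <chi, chi> = (1/|G|) sum_C |C| * |chi(C)|^2 = (1/8)[1*|9|^2 + 1*|1|^2 + 2*|-1|^2 + 2*|3|^2 + 2*|1|^2]
  = (1/8)[(81) + (1) + (2) + (18) + (2)] = 104/8 = 13.
A character is irreducible iff <chi, chi> = 1, so this representation is reducible.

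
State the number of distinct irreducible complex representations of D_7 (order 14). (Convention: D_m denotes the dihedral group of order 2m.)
5

Argument: The number of irreducible complex representations of a finite group equals its number of conjugacy classes. D_7 has 5 conjugacy classes ((n+3)/2 for n odd), so D_7 (order 14) has exactly 5 irreducible complex representations.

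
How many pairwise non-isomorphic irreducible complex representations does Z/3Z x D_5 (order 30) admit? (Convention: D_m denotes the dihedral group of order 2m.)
12

Working: The number of irreducible complex representations of a finite group equals its number of conjugacy classes. For a direct product, #classes(G x H) = #classes(G) * #classes(H). Z/3Z has 3 classes (abelian), D_5 has 4 classes, so 3 * 4 = 12, so Z/3Z x D_5 (order 30) has exactly 12 irreducible complex representations.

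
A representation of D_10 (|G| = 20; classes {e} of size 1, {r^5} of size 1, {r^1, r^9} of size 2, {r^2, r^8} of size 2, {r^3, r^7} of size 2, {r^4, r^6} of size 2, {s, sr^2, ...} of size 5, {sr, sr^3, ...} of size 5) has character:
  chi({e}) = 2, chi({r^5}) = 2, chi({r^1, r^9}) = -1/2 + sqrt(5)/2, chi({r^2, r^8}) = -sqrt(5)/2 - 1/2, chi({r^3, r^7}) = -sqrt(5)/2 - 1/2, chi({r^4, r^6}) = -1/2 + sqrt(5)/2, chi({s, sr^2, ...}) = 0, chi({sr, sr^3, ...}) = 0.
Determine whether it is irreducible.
Irreducible: <chi, chi> = 1.

Proof sketch: <chi, chi> = (1/|G|) sum_C |C| * |chi(C)|^2 = (1/20)[1*|2|^2 + 1*|2|^2 + 2*|-1/2 + sqrt(5)/2|^2 + 2*|-sqrt(5)/2 - 1/2|^2 + 2*|-sqrt(5)/2 - 1/2|^2 + 2*|-1/2 + sqrt(5)/2|^2 + 5*|0|^2 + 5*|0|^2]
  = (1/20)[(4) + (4) + (3 - sqrt(5)) + (sqrt(5) + 3) + (sqrt(5) + 3) + (3 - sqrt(5)) + (0) + (0)] = 20/20 = 1.
A character is irreducible iff <chi, chi> = 1, so this representation is irreducible.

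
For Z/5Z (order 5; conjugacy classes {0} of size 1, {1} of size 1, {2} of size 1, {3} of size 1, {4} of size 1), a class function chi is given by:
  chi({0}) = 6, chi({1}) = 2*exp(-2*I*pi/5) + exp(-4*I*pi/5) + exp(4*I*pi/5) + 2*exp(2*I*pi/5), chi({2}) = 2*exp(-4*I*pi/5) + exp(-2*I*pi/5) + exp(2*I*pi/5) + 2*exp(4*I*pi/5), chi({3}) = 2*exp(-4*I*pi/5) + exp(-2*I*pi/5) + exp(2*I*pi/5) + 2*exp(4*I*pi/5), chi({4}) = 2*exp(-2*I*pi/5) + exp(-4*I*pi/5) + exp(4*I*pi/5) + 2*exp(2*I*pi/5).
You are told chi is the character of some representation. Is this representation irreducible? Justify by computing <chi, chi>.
Not irreducible (reducible): <chi, chi> = 10 > 1.

Justification: <chi, chi> = (1/|G|) sum_C |C| * |chi(C)|^2 = (1/5)[1*|6|^2 + 1*|2*exp(-2*I*pi/5) + exp(-4*I*pi/5) + exp(4*I*pi/5) + 2*exp(2*I*pi/5)|^2 + 1*|2*exp(-4*I*pi/5) + exp(-2*I*pi/5) + exp(2*I*pi/5) + 2*exp(4*I*pi/5)|^2 + 1*|2*exp(-4*I*pi/5) + exp(-2*I*pi/5) + exp(2*I*pi/5) + 2*exp(4*I*pi/5)|^2 + 1*|2*exp(-2*I*pi/5) + exp(-4*I*pi/5) + exp(4*I*pi/5) + 2*exp(2*I*pi/5)|^2]
  = (1/5)[(36) + (10 + 5*exp(-2*I*pi/5) + 8*exp(-4*I*pi/5) + 8*exp(4*I*pi/5) + 5*exp(2*I*pi/5)) + (10 + 8*exp(-2*I*pi/5) + 5*exp(-4*I*pi/5) + 5*exp(4*I*pi/5) + 8*exp(2*I*pi/5)) + (10 + 8*exp(-2*I*pi/5) + 5*exp(-4*I*pi/5) + 5*exp(4*I*pi/5) + 8*exp(2*I*pi/5)) + (10 + 5*exp(-2*I*pi/5) + 8*exp(-4*I*pi/5) + 8*exp(4*I*pi/5) + 5*exp(2*I*pi/5))] = 50/5 = 10.
(Exp terms are combined using exp(i*s)*conj(exp(i*t)) = exp(i*(s-t)), and sums of them are collapsed using the identity that for every m > 1 the m distinct m-th roots of unity sum to 0, e.g. 1 + exp(2*I*pi/3) + exp(-2*I*pi/3) = 0.)
A character is irreducible iff <chi, chi> = 1, so this representation is reducible.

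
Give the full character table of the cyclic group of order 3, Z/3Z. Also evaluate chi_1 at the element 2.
Character table of Z/3Z (irreps indexed chi_0,...,chi_2 with chi_k(m) = zeta_3^(k*m), zeta_3 = exp(2*pi*i/3)):
  irrep \ class  {0} (size 1)  {1} (size 1)    {2} (size 1)  
  chi_0          1             1               1             
  chi_1          1             exp(2*I*pi/3)   exp(-2*I*pi/3)
  chi_2          1             exp(-2*I*pi/3)  exp(2*I*pi/3) 

Spot check: chi_1(2) = zeta_3^(1*2) = zeta_3^2 = exp(-2*I*pi/3).

Z/3Z is abelian, so all 3 irreducible complex representations are 1-dimensional. They are given by chi_k(m) = zeta_3^(k*m) for k = 0,...,2. Row orthogonality: sum_m chi_k(m) conj(chi_l(m)) = 3 * [k = l].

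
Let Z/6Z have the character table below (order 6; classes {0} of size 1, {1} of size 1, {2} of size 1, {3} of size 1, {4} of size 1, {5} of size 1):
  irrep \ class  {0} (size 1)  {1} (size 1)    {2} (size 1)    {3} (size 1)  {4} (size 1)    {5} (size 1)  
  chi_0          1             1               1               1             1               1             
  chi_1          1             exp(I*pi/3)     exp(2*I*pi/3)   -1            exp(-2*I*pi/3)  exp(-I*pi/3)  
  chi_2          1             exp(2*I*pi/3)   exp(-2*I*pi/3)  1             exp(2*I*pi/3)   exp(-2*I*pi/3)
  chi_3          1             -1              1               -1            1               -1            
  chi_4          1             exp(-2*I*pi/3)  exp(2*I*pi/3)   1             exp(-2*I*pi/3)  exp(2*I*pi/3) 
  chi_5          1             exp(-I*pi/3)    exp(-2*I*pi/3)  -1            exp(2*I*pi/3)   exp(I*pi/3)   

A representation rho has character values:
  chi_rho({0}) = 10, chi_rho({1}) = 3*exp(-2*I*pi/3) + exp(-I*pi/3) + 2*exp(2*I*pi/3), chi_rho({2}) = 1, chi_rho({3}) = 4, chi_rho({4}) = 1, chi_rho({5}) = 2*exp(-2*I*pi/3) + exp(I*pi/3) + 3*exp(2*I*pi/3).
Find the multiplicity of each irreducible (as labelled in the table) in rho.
Multiplicities: chi_0: 2, chi_1: 0, chi_2: 2, chi_3: 2, chi_4: 3, chi_5: 1.

Details: Use <chi_rho, chi> = (1/|G|) sum_C |C| * chi_rho(C) * conj(chi(C)) with |G| = 6 for each irreducible chi in the table:
  <chi_rho, chi_0> = (1/6)[1*(10)*conj(1) + 1*(3*exp(-2*I*pi/3) + exp(-I*pi/3) + 2*exp(2*I*pi/3))*conj(1) + 1*(1)*conj(1) + 1*(4)*conj(1) + 1*(1)*conj(1) + 1*(2*exp(-2*I*pi/3) + exp(I*pi/3) + 3*exp(2*I*pi/3))*conj(1)]
      = (1/6)[(10) + (3*exp(-2*I*pi/3) + exp(-I*pi/3) + 2*exp(2*I*pi/3)) + (1) + (4) + (1) + (2*exp(-2*I*pi/3) + exp(I*pi/3) + 3*exp(2*I*pi/3))] = 12/6 = 2
  <chi_rho, chi_1> = (1/6)[1*(10)*conj(1) + 1*(3*exp(-2*I*pi/3) + exp(-I*pi/3) + 2*exp(2*I*pi/3))*conj(exp(I*pi/3)) + 1*(1)*conj(exp(2*I*pi/3)) + 1*(4)*conj(-1) + 1*(1)*conj(exp(-2*I*pi/3)) + 1*(2*exp(-2*I*pi/3) + exp(I*pi/3) + 3*exp(2*I*pi/3))*conj(exp(-I*pi/3))]
      = (1/6)[(10) + (-3 + exp(-2*I*pi/3) + 2*exp(I*pi/3)) + (3 + 4*exp(-2*I*pi/3) + 3*exp(2*I*pi/3)) + (-4) + (3 + 3*exp(-2*I*pi/3) + 4*exp(2*I*pi/3)) + (-3 + 2*exp(-I*pi/3) + exp(2*I*pi/3))] = 0/6 = 0
  <chi_rho, chi_2> = (1/6)[1*(10)*conj(1) + 1*(3*exp(-2*I*pi/3) + exp(-I*pi/3) + 2*exp(2*I*pi/3))*conj(exp(2*I*pi/3)) + 1*(1)*conj(exp(-2*I*pi/3)) + 1*(4)*conj(1) + 1*(1)*conj(exp(2*I*pi/3)) + 1*(2*exp(-2*I*pi/3) + exp(I*pi/3) + 3*exp(2*I*pi/3))*conj(exp(-2*I*pi/3))]
      = (1/6)[(10) + (1 + 3*exp(2*I*pi/3)) + (3 + 3*exp(-2*I*pi/3) + 4*exp(2*I*pi/3)) + (4) + (3 + 4*exp(-2*I*pi/3) + 3*exp(2*I*pi/3)) + (1 + 3*exp(-2*I*pi/3))] = 12/6 = 2
  <chi_rho, chi_3> = (1/6)[1*(10)*conj(1) + 1*(3*exp(-2*I*pi/3) + exp(-I*pi/3) + 2*exp(2*I*pi/3))*conj(-1) + 1*(1)*conj(1) + 1*(4)*conj(-1) + 1*(1)*conj(1) + 1*(2*exp(-2*I*pi/3) + exp(I*pi/3) + 3*exp(2*I*pi/3))*conj(-1)]
      = (1/6)[(10) + (-2*exp(2*I*pi/3) - exp(-I*pi/3) - 3*exp(-2*I*pi/3)) + (1) + (-4) + (1) + (-3*exp(2*I*pi/3) - exp(I*pi/3) - 2*exp(-2*I*pi/3))] = 12/6 = 2
  <chi_rho, chi_4> = (1/6)[1*(10)*conj(1) + 1*(3*exp(-2*I*pi/3) + exp(-I*pi/3) + 2*exp(2*I*pi/3))*conj(exp(-2*I*pi/3)) + 1*(1)*conj(exp(2*I*pi/3)) + 1*(4)*conj(1) + 1*(1)*conj(exp(-2*I*pi/3)) + 1*(2*exp(-2*I*pi/3) + exp(I*pi/3) + 3*exp(2*I*pi/3))*conj(exp(2*I*pi/3))]
      = (1/6)[(10) + (3 + 2*exp(-2*I*pi/3) + exp(I*pi/3)) + (3 + 4*exp(-2*I*pi/3) + 3*exp(2*I*pi/3)) + (4) + (3 + 3*exp(-2*I*pi/3) + 4*exp(2*I*pi/3)) + (3 + exp(-I*pi/3) + 2*exp(2*I*pi/3))] = 18/6 = 3
  <chi_rho, chi_5> = (1/6)[1*(10)*conj(1) + 1*(3*exp(-2*I*pi/3) + exp(-I*pi/3) + 2*exp(2*I*pi/3))*conj(exp(-I*pi/3)) + 1*(1)*conj(exp(-2*I*pi/3)) + 1*(4)*conj(-1) + 1*(1)*conj(exp(2*I*pi/3)) + 1*(2*exp(-2*I*pi/3) + exp(I*pi/3) + 3*exp(2*I*pi/3))*conj(exp(I*pi/3))]
      = (1/6)[(10) + (-1 + 3*exp(-I*pi/3)) + (3 + 3*exp(-2*I*pi/3) + 4*exp(2*I*pi/3)) + (-4) + (3 + 4*exp(-2*I*pi/3) + 3*exp(2*I*pi/3)) + (-1 + 3*exp(I*pi/3))] = 6/6 = 1
(Exp terms are combined using exp(i*s)*conj(exp(i*t)) = exp(i*(s-t)), and sums of them are collapsed using the identity that for every m > 1 the m distinct m-th roots of unity sum to 0, e.g. 1 + exp(2*I*pi/3) + exp(-2*I*pi/3) = 0.)
Dimension check: dim(rho) = sum (mult * dim) = 2*1 + 0*1 + 2*1 + 2*1 + 3*1 + 1*1 = 10 = chi_rho(e) = 10.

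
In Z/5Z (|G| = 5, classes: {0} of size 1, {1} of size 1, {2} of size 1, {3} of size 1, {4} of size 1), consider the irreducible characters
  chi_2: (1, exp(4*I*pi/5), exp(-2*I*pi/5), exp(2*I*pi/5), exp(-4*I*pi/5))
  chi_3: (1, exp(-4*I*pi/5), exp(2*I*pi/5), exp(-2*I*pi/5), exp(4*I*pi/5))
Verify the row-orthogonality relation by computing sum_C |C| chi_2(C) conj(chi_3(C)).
Sum = 0; so <chi_2, chi_3> = 0 (distinct irreducibles are orthogonal).

Derivation: Compute term by term over conjugacy classes (|C| * chi_2(C) * conj(chi_3(C))):
  1*(1)*conj(1) + 1*(exp(4*I*pi/5))*conj(exp(-4*I*pi/5)) + 1*(exp(-2*I*pi/5))*conj(exp(2*I*pi/5)) + 1*(exp(2*I*pi/5))*conj(exp(-2*I*pi/5)) + 1*(exp(-4*I*pi/5))*conj(exp(4*I*pi/5))
  = (1) + (exp(-2*I*pi/5)) + (exp(-4*I*pi/5)) + (exp(4*I*pi/5)) + (exp(2*I*pi/5))
  = 0.
(Exp terms are combined using exp(i*s)*conj(exp(i*t)) = exp(i*(s-t)), and sums of them are collapsed using the identity that for every m > 1 the m distinct m-th roots of unity sum to 0, e.g. 1 + exp(2*I*pi/3) + exp(-2*I*pi/3) = 0.)
Dividing by |G| = 5 gives 0/5 = 0, matching the row-orthogonality relation <chi_2, chi_3> = [chi_2 = chi_3].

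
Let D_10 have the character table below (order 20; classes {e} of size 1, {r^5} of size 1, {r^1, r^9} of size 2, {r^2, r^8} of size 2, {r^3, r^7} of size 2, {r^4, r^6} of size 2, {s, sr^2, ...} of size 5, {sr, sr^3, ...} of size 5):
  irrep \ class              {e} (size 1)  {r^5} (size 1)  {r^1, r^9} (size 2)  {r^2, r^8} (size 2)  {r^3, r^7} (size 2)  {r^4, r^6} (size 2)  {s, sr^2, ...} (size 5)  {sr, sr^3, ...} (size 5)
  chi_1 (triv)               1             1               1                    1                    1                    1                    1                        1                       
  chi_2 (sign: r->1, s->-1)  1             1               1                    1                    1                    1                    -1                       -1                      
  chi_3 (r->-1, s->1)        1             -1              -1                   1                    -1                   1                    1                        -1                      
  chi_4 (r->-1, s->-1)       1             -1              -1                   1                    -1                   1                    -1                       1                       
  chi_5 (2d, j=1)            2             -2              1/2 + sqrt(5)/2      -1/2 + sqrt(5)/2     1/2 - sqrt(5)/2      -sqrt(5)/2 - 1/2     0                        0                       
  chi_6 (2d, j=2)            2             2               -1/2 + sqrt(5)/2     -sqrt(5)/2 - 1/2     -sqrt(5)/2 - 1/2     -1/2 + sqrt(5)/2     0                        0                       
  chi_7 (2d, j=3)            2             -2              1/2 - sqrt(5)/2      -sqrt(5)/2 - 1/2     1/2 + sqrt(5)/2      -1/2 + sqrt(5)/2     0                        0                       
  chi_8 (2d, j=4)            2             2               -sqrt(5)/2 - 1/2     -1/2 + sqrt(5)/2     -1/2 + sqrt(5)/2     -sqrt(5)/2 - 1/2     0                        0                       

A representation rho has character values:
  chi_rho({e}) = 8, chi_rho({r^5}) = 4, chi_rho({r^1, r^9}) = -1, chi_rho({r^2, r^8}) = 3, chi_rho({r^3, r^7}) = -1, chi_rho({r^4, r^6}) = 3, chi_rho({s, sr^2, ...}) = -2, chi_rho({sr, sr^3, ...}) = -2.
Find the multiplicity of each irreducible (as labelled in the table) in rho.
Multiplicities: chi_1: 0, chi_2: 2, chi_3: 1, chi_4: 1, chi_5: 0, chi_6: 1, chi_7: 0, chi_8: 1.

Solution. Use <chi_rho, chi> = (1/|G|) sum_C |C| * chi_rho(C) * conj(chi(C)) with |G| = 20 for each irreducible chi in the table:
  <chi_rho, chi_1> = (1/20)[1*(8)*conj(1) + 1*(4)*conj(1) + 2*(-1)*conj(1) + 2*(3)*conj(1) + 2*(-1)*conj(1) + 2*(3)*conj(1) + 5*(-2)*conj(1) + 5*(-2)*conj(1)]
      = (1/20)[(8) + (4) + (-2) + (6) + (-2) + (6) + (-10) + (-10)] = 0/20 = 0
  <chi_rho, chi_2> = (1/20)[1*(8)*conj(1) + 1*(4)*conj(1) + 2*(-1)*conj(1) + 2*(3)*conj(1) + 2*(-1)*conj(1) + 2*(3)*conj(1) + 5*(-2)*conj(-1) + 5*(-2)*conj(-1)]
      = (1/20)[(8) + (4) + (-2) + (6) + (-2) + (6) + (10) + (10)] = 40/20 = 2
  <chi_rho, chi_3> = (1/20)[1*(8)*conj(1) + 1*(4)*conj(-1) + 2*(-1)*conj(-1) + 2*(3)*conj(1) + 2*(-1)*conj(-1) + 2*(3)*conj(1) + 5*(-2)*conj(1) + 5*(-2)*conj(-1)]
      = (1/20)[(8) + (-4) + (2) + (6) + (2) + (6) + (-10) + (10)] = 20/20 = 1
  <chi_rho, chi_4> = (1/20)[1*(8)*conj(1) + 1*(4)*conj(-1) + 2*(-1)*conj(-1) + 2*(3)*conj(1) + 2*(-1)*conj(-1) + 2*(3)*conj(1) + 5*(-2)*conj(-1) + 5*(-2)*conj(1)]
      = (1/20)[(8) + (-4) + (2) + (6) + (2) + (6) + (10) + (-10)] = 20/20 = 1
  <chi_rho, chi_5> = (1/20)[1*(8)*conj(2) + 1*(4)*conj(-2) + 2*(-1)*conj(1/2 + sqrt(5)/2) + 2*(3)*conj(-1/2 + sqrt(5)/2) + 2*(-1)*conj(1/2 - sqrt(5)/2) + 2*(3)*conj(-sqrt(5)/2 - 1/2) + 5*(-2)*conj(0) + 5*(-2)*conj(0)]
      = (1/20)[(16) + (-8) + (-sqrt(5) - 1) + (-3 + 3*sqrt(5)) + (-1 + sqrt(5)) + (-3*sqrt(5) - 3) + (0) + (0)] = 0/20 = 0
  <chi_rho, chi_6> = (1/20)[1*(8)*conj(2) + 1*(4)*conj(2) + 2*(-1)*conj(-1/2 + sqrt(5)/2) + 2*(3)*conj(-sqrt(5)/2 - 1/2) + 2*(-1)*conj(-sqrt(5)/2 - 1/2) + 2*(3)*conj(-1/2 + sqrt(5)/2) + 5*(-2)*conj(0) + 5*(-2)*conj(0)]
      = (1/20)[(16) + (8) + (1 - sqrt(5)) + (-3*sqrt(5) - 3) + (1 + sqrt(5)) + (-3 + 3*sqrt(5)) + (0) + (0)] = 20/20 = 1
  <chi_rho, chi_7> = (1/20)[1*(8)*conj(2) + 1*(4)*conj(-2) + 2*(-1)*conj(1/2 - sqrt(5)/2) + 2*(3)*conj(-sqrt(5)/2 - 1/2) + 2*(-1)*conj(1/2 + sqrt(5)/2) + 2*(3)*conj(-1/2 + sqrt(5)/2) + 5*(-2)*conj(0) + 5*(-2)*conj(0)]
      = (1/20)[(16) + (-8) + (-1 + sqrt(5)) + (-3*sqrt(5) - 3) + (-sqrt(5) - 1) + (-3 + 3*sqrt(5)) + (0) + (0)] = 0/20 = 0
  <chi_rho, chi_8> = (1/20)[1*(8)*conj(2) + 1*(4)*conj(2) + 2*(-1)*conj(-sqrt(5)/2 - 1/2) + 2*(3)*conj(-1/2 + sqrt(5)/2) + 2*(-1)*conj(-1/2 + sqrt(5)/2) + 2*(3)*conj(-sqrt(5)/2 - 1/2) + 5*(-2)*conj(0) + 5*(-2)*conj(0)]
      = (1/20)[(16) + (8) + (1 + sqrt(5)) + (-3 + 3*sqrt(5)) + (1 - sqrt(5)) + (-3*sqrt(5) - 3) + (0) + (0)] = 20/20 = 1
Dimension check: dim(rho) = sum (mult * dim) = 0*1 + 2*1 + 1*1 + 1*1 + 0*2 + 1*2 + 0*2 + 1*2 = 8 = chi_rho(e) = 8.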